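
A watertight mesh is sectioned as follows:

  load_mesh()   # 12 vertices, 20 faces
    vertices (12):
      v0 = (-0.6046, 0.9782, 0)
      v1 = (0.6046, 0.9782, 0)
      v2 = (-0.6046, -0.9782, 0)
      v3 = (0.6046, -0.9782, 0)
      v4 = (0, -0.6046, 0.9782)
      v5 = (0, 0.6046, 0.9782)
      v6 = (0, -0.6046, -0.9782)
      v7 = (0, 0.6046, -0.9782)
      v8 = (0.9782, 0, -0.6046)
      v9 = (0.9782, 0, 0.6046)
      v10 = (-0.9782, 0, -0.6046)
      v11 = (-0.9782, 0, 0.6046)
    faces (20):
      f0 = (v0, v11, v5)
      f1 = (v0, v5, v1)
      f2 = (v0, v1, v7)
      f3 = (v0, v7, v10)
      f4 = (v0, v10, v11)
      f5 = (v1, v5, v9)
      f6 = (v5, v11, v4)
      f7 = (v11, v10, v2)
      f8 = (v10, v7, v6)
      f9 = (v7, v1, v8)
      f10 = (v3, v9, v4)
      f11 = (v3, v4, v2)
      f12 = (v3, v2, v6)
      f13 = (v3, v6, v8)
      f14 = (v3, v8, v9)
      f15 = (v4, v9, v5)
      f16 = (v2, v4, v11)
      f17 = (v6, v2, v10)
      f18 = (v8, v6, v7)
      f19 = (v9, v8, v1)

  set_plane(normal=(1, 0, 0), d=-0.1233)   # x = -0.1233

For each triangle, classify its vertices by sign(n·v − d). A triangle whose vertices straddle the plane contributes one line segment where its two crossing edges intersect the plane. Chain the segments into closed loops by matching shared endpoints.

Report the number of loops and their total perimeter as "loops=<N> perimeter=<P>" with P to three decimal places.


Straddling triangles (10 of 20):
  (v0,v11,v5) [--+] → (-0.1233, 0.528391, 0.931109)–(-0.1233, 0.680791, 0.778709)  len=0.2155
  (v0,v5,v1) [-++] → (-0.1233, 0.680791, 0.778709)–(-0.1233, 0.9782, 0)  len=0.8336
  (v0,v1,v7) [-++] → (-0.1233, 0.9782, 0)–(-0.1233, 0.680791, -0.778709)  len=0.8336
  (v0,v7,v10) [-+-] → (-0.1233, 0.680791, -0.778709)–(-0.1233, 0.528391, -0.931109)  len=0.2155
  (v5,v11,v4) [+-+] → (-0.1233, 0.528391, 0.931109)–(-0.1233, -0.528391, 0.931109)  len=1.0568
  (v10,v7,v6) [-++] → (-0.1233, 0.528391, -0.931109)–(-0.1233, -0.528391, -0.931109)  len=1.0568
  (v3,v4,v2) [++-] → (-0.1233, -0.680791, 0.778709)–(-0.1233, -0.9782, 0)  len=0.8336
  (v3,v2,v6) [+-+] → (-0.1233, -0.9782, 0)–(-0.1233, -0.680791, -0.778709)  len=0.8336
  (v2,v4,v11) [-+-] → (-0.1233, -0.680791, 0.778709)–(-0.1233, -0.528391, 0.931109)  len=0.2155
  (v6,v2,v10) [+--] → (-0.1233, -0.680791, -0.778709)–(-0.1233, -0.528391, -0.931109)  len=0.2155

Chained into 1 loop(s):
  loop 1: 10 segments, perimeter = 6.3099
Total perimeter = 6.310

loops=1 perimeter=6.310


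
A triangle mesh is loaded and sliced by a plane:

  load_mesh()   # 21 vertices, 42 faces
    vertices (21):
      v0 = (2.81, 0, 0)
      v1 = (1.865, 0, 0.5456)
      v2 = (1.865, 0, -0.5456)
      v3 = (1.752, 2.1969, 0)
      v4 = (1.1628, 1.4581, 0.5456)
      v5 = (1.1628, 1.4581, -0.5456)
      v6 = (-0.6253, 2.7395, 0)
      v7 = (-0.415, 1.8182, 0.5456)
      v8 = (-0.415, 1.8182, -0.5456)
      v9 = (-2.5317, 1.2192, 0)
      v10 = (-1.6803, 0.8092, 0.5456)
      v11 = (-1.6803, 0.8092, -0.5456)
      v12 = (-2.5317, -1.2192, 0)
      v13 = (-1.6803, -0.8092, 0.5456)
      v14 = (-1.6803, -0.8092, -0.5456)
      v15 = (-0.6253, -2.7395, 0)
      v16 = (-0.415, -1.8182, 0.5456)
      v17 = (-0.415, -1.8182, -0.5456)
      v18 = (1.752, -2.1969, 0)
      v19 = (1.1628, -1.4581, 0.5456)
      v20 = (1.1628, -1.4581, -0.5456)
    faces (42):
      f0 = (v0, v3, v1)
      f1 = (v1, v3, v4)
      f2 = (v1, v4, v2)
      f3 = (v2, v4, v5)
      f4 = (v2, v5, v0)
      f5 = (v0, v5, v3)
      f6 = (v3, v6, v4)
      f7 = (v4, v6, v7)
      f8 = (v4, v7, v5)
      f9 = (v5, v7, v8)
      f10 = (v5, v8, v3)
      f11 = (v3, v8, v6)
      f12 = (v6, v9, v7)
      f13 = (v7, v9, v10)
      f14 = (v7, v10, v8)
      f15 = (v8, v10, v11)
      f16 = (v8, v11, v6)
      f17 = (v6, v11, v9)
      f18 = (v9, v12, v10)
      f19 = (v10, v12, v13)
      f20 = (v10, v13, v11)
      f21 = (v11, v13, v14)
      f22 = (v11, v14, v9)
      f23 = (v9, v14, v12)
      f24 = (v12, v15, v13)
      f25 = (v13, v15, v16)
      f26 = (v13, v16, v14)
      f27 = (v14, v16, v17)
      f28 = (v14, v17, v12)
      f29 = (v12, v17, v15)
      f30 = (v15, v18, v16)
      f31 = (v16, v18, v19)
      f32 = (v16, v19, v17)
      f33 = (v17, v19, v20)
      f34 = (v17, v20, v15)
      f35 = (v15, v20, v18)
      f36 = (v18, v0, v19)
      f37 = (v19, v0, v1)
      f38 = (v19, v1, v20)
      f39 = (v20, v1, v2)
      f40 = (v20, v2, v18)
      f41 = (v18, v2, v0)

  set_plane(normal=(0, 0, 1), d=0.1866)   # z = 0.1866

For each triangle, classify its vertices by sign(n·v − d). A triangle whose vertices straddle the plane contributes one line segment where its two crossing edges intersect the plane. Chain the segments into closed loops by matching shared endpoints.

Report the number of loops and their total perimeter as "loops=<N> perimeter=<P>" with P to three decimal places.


loops=2 perimeter=26.434

Straddling triangles (28 of 42):
  (v0,v3,v1) [--+] → (1.79065, 1.44554, 0.1866)–(2.4868, 0, 0.1866)  len=1.6044
  (v1,v3,v4) [+-+] → (1.79065, 1.44554, 0.1866)–(1.55049, 1.94422, 0.1866)  len=0.5535
  (v1,v4,v2) [++-] → (1.39382, 0.978392, 0.1866)–(1.865, 0, 0.1866)  len=1.0859
  (v2,v4,v5) [-+-] → (1.39382, 0.978392, 0.1866)–(1.1628, 1.4581, 0.1866)  len=0.5324
  (v3,v6,v4) [--+] → (-0.0137541, 2.30125, 0.1866)–(1.55049, 1.94422, 0.1866)  len=1.6045
  (v4,v6,v7) [+-+] → (-0.0137541, 2.30125, 0.1866)–(-0.553376, 2.42441, 0.1866)  len=0.5535
  (v4,v7,v5) [++-] → (0.104089, 1.69973, 0.1866)–(1.1628, 1.4581, 0.1866)  len=1.0859
  (v5,v7,v8) [-+-] → (0.104089, 1.69973, 0.1866)–(-0.415, 1.8182, 0.1866)  len=0.5324
  (v6,v9,v7) [--+] → (-1.80777, 1.42406, 0.1866)–(-0.553376, 2.42441, 0.1866)  len=1.6044
  (v7,v9,v10) [+-+] → (-1.80777, 1.42406, 0.1866)–(-2.24051, 1.07898, 0.1866)  len=0.5535
  (v7,v10,v8) [++-] → (-1.26402, 1.14116, 0.1866)–(-0.415, 1.8182, 0.1866)  len=1.0859
  (v8,v10,v11) [-+-] → (-1.26402, 1.14116, 0.1866)–(-1.6803, 0.8092, 0.1866)  len=0.5324
  (v9,v12,v10) [--+] → (-2.24051, -0.525469, 0.1866)–(-2.24051, 1.07898, 0.1866)  len=1.6044
  (v10,v12,v13) [+-+] → (-2.24051, -0.525469, 0.1866)–(-2.24051, -1.07898, 0.1866)  len=0.5535
  (v10,v13,v11) [++-] → (-1.6803, -0.276754, 0.1866)–(-1.6803, 0.8092, 0.1866)  len=1.0860
  (v11,v13,v14) [-+-] → (-1.6803, -0.276754, 0.1866)–(-1.6803, -0.8092, 0.1866)  len=0.5324
  (v12,v15,v13) [--+] → (-0.986119, -2.07932, 0.1866)–(-2.24051, -1.07898, 0.1866)  len=1.6044
  (v13,v15,v16) [+-+] → (-0.986119, -2.07932, 0.1866)–(-0.553376, -2.42441, 0.1866)  len=0.5535
  (v13,v16,v14) [++-] → (-0.831278, -1.48624, 0.1866)–(-1.6803, -0.8092, 0.1866)  len=1.0859
  (v14,v16,v17) [-+-] → (-0.831278, -1.48624, 0.1866)–(-0.415, -1.8182, 0.1866)  len=0.5324
  (v15,v18,v16) [--+] → (1.01087, -2.06738, 0.1866)–(-0.553376, -2.42441, 0.1866)  len=1.6045
  (v16,v18,v19) [+-+] → (1.01087, -2.06738, 0.1866)–(1.55049, -1.94422, 0.1866)  len=0.5535
  (v16,v19,v17) [++-] → (0.643711, -1.57657, 0.1866)–(-0.415, -1.8182, 0.1866)  len=1.0859
  (v17,v19,v20) [-+-] → (0.643711, -1.57657, 0.1866)–(1.1628, -1.4581, 0.1866)  len=0.5324
  (v18,v0,v19) [--+] → (2.24664, -0.498683, 0.1866)–(1.55049, -1.94422, 0.1866)  len=1.6044
  (v19,v0,v1) [+-+] → (2.24664, -0.498683, 0.1866)–(2.4868, 0, 0.1866)  len=0.5535
  (v19,v1,v20) [++-] → (1.63398, -0.479708, 0.1866)–(1.1628, -1.4581, 0.1866)  len=1.0859
  (v20,v1,v2) [-+-] → (1.63398, -0.479708, 0.1866)–(1.865, 0, 0.1866)  len=0.5324

Chained into 2 loop(s):
  loop 1: 14 segments, perimeter = 15.1056
  loop 2: 14 segments, perimeter = 11.3286
Total perimeter = 26.434


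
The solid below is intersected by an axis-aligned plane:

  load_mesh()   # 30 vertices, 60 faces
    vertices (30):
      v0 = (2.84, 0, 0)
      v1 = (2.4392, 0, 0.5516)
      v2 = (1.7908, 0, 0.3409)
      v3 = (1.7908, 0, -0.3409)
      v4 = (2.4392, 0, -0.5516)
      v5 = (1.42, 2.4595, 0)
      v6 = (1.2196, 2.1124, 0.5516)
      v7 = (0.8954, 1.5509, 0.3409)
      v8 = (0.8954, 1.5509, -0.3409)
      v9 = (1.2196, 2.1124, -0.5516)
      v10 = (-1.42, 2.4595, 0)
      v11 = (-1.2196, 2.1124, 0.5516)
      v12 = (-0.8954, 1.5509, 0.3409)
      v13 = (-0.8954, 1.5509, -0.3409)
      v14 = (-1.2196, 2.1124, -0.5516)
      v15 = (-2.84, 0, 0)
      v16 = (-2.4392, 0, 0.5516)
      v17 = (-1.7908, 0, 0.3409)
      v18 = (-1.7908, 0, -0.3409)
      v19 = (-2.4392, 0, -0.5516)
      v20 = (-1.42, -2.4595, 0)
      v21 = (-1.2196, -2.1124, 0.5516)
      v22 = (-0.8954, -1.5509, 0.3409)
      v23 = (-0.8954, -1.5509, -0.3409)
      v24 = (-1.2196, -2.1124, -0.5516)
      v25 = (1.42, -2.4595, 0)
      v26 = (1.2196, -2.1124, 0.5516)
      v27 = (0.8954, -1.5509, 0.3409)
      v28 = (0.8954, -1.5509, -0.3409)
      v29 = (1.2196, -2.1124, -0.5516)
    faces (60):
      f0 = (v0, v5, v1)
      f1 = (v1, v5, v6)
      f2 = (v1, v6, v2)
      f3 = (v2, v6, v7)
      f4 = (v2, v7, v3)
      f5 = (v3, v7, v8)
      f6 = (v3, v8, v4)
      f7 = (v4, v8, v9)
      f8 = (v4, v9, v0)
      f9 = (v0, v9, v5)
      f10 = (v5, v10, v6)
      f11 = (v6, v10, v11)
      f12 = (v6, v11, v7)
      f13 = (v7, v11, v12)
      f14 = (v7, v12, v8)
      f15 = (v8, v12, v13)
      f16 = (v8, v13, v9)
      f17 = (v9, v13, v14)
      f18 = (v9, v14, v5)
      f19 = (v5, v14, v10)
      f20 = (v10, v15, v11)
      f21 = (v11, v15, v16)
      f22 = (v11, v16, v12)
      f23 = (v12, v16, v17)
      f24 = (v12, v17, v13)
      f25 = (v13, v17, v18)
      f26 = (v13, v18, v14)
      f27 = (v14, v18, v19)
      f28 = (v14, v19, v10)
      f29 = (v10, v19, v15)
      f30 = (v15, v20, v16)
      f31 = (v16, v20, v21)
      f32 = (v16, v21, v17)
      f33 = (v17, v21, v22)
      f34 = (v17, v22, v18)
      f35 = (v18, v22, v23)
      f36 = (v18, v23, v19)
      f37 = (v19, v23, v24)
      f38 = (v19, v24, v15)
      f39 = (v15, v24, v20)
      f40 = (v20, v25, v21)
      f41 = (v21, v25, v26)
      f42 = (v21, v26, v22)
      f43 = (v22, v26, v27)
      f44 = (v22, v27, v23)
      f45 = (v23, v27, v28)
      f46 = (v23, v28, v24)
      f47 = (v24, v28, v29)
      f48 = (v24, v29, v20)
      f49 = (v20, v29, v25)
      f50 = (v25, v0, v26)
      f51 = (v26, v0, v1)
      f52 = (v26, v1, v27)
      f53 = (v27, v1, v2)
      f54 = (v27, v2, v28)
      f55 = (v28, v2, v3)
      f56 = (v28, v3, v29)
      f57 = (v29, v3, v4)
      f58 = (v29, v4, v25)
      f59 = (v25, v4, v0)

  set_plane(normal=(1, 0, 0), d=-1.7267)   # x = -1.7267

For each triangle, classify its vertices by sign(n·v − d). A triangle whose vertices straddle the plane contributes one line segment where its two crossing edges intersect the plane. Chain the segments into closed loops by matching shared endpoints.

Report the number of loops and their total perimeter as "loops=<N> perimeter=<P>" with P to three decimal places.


loops=2 perimeter=9.481

Straddling triangles (20 of 60):
  (v10,v15,v11) [+-+] → (-1.7267, 1.92828, 0)–(-1.7267, 1.45133, 0.378978)  len=0.6092
  (v11,v15,v16) [+--] → (-1.7267, 1.45133, 0.378978)–(-1.7267, 1.23408, 0.5516)  len=0.2775
  (v11,v16,v12) [+-+] → (-1.7267, 1.23408, 0.5516)–(-1.7267, 0.715777, 0.454357)  len=0.5273
  (v12,v16,v17) [+--] → (-1.7267, 0.715777, 0.454357)–(-1.7267, 0.111026, 0.3409)  len=0.6153
  (v12,v17,v13) [+-+] → (-1.7267, 0.111026, 0.3409)–(-1.7267, 0.111026, 0.292091)  len=0.0488
  (v13,v17,v18) [+--] → (-1.7267, 0.111026, 0.292091)–(-1.7267, 0.111026, -0.3409)  len=0.6330
  (v13,v18,v14) [+-+] → (-1.7267, 0.111026, -0.3409)–(-1.7267, 0.237053, -0.364545)  len=0.1282
  (v14,v18,v19) [+--] → (-1.7267, 0.237053, -0.364545)–(-1.7267, 1.23408, -0.5516)  len=1.0144
  (v14,v19,v10) [+-+] → (-1.7267, 1.23408, -0.5516)–(-1.7267, 1.71938, -0.165989)  len=0.6198
  (v10,v19,v15) [+--] → (-1.7267, 1.71938, -0.165989)–(-1.7267, 1.92828, 0)  len=0.2668
  (v15,v20,v16) [-+-] → (-1.7267, -1.92828, 0)–(-1.7267, -1.71938, 0.165989)  len=0.2668
  (v16,v20,v21) [-++] → (-1.7267, -1.71938, 0.165989)–(-1.7267, -1.23408, 0.5516)  len=0.6198
  (v16,v21,v17) [-+-] → (-1.7267, -1.23408, 0.5516)–(-1.7267, -0.237053, 0.364545)  len=1.0144
  (v17,v21,v22) [-++] → (-1.7267, -0.237053, 0.364545)–(-1.7267, -0.111026, 0.3409)  len=0.1282
  (v17,v22,v18) [-+-] → (-1.7267, -0.111026, 0.3409)–(-1.7267, -0.111026, -0.292091)  len=0.6330
  (v18,v22,v23) [-++] → (-1.7267, -0.111026, -0.292091)–(-1.7267, -0.111026, -0.3409)  len=0.0488
  (v18,v23,v19) [-+-] → (-1.7267, -0.111026, -0.3409)–(-1.7267, -0.715777, -0.454357)  len=0.6153
  (v19,v23,v24) [-++] → (-1.7267, -0.715777, -0.454357)–(-1.7267, -1.23408, -0.5516)  len=0.5273
  (v19,v24,v15) [-+-] → (-1.7267, -1.23408, -0.5516)–(-1.7267, -1.45133, -0.378978)  len=0.2775
  (v15,v24,v20) [-++] → (-1.7267, -1.45133, -0.378978)–(-1.7267, -1.92828, 0)  len=0.6092

Chained into 2 loop(s):
  loop 1: 10 segments, perimeter = 4.7404
  loop 2: 10 segments, perimeter = 4.7404
Total perimeter = 9.481


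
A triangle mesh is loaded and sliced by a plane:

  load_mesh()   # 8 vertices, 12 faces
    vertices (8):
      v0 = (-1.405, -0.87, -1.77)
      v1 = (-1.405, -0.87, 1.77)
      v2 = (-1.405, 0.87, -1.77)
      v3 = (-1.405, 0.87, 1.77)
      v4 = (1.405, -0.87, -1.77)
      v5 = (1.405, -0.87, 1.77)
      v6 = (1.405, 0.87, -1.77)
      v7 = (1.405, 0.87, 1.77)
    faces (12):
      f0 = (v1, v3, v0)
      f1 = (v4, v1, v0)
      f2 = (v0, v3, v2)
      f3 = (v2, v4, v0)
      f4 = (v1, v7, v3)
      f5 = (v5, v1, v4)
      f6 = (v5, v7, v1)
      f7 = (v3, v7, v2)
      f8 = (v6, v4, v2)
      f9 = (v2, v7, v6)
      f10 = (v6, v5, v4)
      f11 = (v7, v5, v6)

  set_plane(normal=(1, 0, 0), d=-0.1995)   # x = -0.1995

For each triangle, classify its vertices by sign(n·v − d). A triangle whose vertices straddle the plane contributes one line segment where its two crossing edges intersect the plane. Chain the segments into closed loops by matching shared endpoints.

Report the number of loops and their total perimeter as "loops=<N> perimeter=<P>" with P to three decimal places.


loops=1 perimeter=10.560

Straddling triangles (8 of 12):
  (v4,v1,v0) [+--] → (-0.1995, -0.87, 0.251327)–(-0.1995, -0.87, -1.77)  len=2.0213
  (v2,v4,v0) [-+-] → (-0.1995, 0.123534, -1.77)–(-0.1995, -0.87, -1.77)  len=0.9935
  (v1,v7,v3) [-+-] → (-0.1995, -0.123534, 1.77)–(-0.1995, 0.87, 1.77)  len=0.9935
  (v5,v1,v4) [+-+] → (-0.1995, -0.87, 1.77)–(-0.1995, -0.87, 0.251327)  len=1.5187
  (v5,v7,v1) [++-] → (-0.1995, -0.123534, 1.77)–(-0.1995, -0.87, 1.77)  len=0.7465
  (v3,v7,v2) [-+-] → (-0.1995, 0.87, 1.77)–(-0.1995, 0.87, -0.251327)  len=2.0213
  (v6,v4,v2) [++-] → (-0.1995, 0.123534, -1.77)–(-0.1995, 0.87, -1.77)  len=0.7465
  (v2,v7,v6) [-++] → (-0.1995, 0.87, -0.251327)–(-0.1995, 0.87, -1.77)  len=1.5187

Chained into 1 loop(s):
  loop 1: 8 segments, perimeter = 10.5600
Total perimeter = 10.560


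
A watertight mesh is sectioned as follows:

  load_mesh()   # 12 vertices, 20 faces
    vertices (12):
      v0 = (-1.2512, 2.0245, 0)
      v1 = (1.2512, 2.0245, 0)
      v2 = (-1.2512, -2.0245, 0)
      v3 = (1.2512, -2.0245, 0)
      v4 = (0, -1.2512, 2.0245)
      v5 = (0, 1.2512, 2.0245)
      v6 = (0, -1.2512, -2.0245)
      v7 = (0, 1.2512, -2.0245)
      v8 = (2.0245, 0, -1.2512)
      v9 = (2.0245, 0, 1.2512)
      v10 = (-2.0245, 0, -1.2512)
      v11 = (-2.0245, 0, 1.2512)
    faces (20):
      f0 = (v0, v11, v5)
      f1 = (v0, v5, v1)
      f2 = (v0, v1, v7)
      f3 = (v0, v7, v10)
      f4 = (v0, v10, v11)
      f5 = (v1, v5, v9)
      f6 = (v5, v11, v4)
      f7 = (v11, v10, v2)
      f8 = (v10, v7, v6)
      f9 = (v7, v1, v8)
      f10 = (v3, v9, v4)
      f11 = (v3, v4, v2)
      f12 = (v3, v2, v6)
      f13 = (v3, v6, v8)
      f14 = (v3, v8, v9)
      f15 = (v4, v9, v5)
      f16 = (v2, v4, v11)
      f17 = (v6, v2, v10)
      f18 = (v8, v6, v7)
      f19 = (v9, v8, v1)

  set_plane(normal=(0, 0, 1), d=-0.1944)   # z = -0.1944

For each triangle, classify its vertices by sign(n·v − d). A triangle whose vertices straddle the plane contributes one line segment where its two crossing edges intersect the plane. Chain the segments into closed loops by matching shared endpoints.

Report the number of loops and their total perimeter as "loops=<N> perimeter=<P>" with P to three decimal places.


Straddling triangles (10 of 20):
  (v0,v1,v7) [++-] → (1.13106, 1.95024, -0.1944)–(-1.13106, 1.95024, -0.1944)  len=2.2621
  (v0,v7,v10) [+--] → (-1.13106, 1.95024, -0.1944)–(-1.37135, 1.70995, -0.1944)  len=0.3398
  (v0,v10,v11) [+-+] → (-1.37135, 1.70995, -0.1944)–(-2.0245, 0, -0.1944)  len=1.8304
  (v11,v10,v2) [+-+] → (-2.0245, 0, -0.1944)–(-1.37135, -1.70995, -0.1944)  len=1.8304
  (v7,v1,v8) [-+-] → (1.13106, 1.95024, -0.1944)–(1.37135, 1.70995, -0.1944)  len=0.3398
  (v3,v2,v6) [++-] → (-1.13106, -1.95024, -0.1944)–(1.13106, -1.95024, -0.1944)  len=2.2621
  (v3,v6,v8) [+--] → (1.13106, -1.95024, -0.1944)–(1.37135, -1.70995, -0.1944)  len=0.3398
  (v3,v8,v9) [+-+] → (1.37135, -1.70995, -0.1944)–(2.0245, 0, -0.1944)  len=1.8304
  (v6,v2,v10) [-+-] → (-1.13106, -1.95024, -0.1944)–(-1.37135, -1.70995, -0.1944)  len=0.3398
  (v9,v8,v1) [+-+] → (2.0245, 0, -0.1944)–(1.37135, 1.70995, -0.1944)  len=1.8304

Chained into 1 loop(s):
  loop 1: 10 segments, perimeter = 13.2053
Total perimeter = 13.205

loops=1 perimeter=13.205


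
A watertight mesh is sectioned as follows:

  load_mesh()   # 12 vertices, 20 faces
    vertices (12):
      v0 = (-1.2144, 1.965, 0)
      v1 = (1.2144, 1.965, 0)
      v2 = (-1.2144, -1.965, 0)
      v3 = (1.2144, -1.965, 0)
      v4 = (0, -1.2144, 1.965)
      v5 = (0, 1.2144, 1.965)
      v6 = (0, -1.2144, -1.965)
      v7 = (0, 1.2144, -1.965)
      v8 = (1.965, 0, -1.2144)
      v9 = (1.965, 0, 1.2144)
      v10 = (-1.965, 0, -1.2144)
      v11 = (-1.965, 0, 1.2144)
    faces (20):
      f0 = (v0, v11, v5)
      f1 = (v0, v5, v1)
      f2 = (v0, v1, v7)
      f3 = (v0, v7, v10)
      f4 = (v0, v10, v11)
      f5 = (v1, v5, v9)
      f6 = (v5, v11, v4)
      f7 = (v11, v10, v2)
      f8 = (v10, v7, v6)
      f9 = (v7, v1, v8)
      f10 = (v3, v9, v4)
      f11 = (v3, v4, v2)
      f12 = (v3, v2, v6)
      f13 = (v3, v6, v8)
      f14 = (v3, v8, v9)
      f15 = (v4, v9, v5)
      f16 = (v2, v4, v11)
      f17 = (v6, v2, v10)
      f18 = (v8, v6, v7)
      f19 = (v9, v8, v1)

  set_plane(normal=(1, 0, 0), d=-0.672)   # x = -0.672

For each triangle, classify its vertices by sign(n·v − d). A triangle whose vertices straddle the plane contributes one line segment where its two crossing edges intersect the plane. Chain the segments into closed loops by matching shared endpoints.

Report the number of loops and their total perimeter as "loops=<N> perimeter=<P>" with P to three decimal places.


Straddling triangles (10 of 20):
  (v0,v11,v5) [--+] → (-0.672, 0.799094, 1.70831)–(-0.672, 1.62975, 0.877648)  len=1.1747
  (v0,v5,v1) [-++] → (-0.672, 1.62975, 0.877648)–(-0.672, 1.965, 0)  len=0.9395
  (v0,v1,v7) [-++] → (-0.672, 1.965, 0)–(-0.672, 1.62975, -0.877648)  len=0.9395
  (v0,v7,v10) [-+-] → (-0.672, 1.62975, -0.877648)–(-0.672, 0.799094, -1.70831)  len=1.1747
  (v5,v11,v4) [+-+] → (-0.672, 0.799094, 1.70831)–(-0.672, -0.799094, 1.70831)  len=1.5982
  (v10,v7,v6) [-++] → (-0.672, 0.799094, -1.70831)–(-0.672, -0.799094, -1.70831)  len=1.5982
  (v3,v4,v2) [++-] → (-0.672, -1.62975, 0.877648)–(-0.672, -1.965, 0)  len=0.9395
  (v3,v2,v6) [+-+] → (-0.672, -1.965, 0)–(-0.672, -1.62975, -0.877648)  len=0.9395
  (v2,v4,v11) [-+-] → (-0.672, -1.62975, 0.877648)–(-0.672, -0.799094, 1.70831)  len=1.1747
  (v6,v2,v10) [+--] → (-0.672, -1.62975, -0.877648)–(-0.672, -0.799094, -1.70831)  len=1.1747

Chained into 1 loop(s):
  loop 1: 10 segments, perimeter = 11.6533
Total perimeter = 11.653

loops=1 perimeter=11.653


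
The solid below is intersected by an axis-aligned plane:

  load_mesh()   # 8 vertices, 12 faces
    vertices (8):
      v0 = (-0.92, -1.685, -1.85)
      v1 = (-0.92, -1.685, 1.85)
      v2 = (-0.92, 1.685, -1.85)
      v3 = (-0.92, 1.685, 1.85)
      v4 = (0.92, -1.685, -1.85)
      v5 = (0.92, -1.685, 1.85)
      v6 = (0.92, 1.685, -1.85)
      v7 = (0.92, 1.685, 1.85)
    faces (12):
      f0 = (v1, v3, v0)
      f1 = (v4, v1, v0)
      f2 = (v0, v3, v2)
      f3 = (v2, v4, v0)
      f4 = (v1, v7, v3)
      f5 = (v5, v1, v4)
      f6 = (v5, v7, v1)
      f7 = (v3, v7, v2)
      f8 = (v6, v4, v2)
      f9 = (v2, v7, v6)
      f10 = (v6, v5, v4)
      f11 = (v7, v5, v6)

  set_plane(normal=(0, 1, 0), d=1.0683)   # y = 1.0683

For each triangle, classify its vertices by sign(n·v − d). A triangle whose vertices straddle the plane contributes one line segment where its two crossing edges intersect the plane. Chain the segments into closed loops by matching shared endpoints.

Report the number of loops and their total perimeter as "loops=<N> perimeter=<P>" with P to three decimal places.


loops=1 perimeter=11.080

Straddling triangles (8 of 12):
  (v1,v3,v0) [-+-] → (-0.92, 1.0683, 1.85)–(-0.92, 1.0683, 1.17291)  len=0.6771
  (v0,v3,v2) [-++] → (-0.92, 1.0683, 1.17291)–(-0.92, 1.0683, -1.85)  len=3.0229
  (v2,v4,v0) [+--] → (-0.583285, 1.0683, -1.85)–(-0.92, 1.0683, -1.85)  len=0.3367
  (v1,v7,v3) [-++] → (0.583285, 1.0683, 1.85)–(-0.92, 1.0683, 1.85)  len=1.5033
  (v5,v7,v1) [-+-] → (0.92, 1.0683, 1.85)–(0.583285, 1.0683, 1.85)  len=0.3367
  (v6,v4,v2) [+-+] → (0.92, 1.0683, -1.85)–(-0.583285, 1.0683, -1.85)  len=1.5033
  (v6,v5,v4) [+--] → (0.92, 1.0683, -1.17291)–(0.92, 1.0683, -1.85)  len=0.6771
  (v7,v5,v6) [+-+] → (0.92, 1.0683, 1.85)–(0.92, 1.0683, -1.17291)  len=3.0229

Chained into 1 loop(s):
  loop 1: 8 segments, perimeter = 11.0800
Total perimeter = 11.080


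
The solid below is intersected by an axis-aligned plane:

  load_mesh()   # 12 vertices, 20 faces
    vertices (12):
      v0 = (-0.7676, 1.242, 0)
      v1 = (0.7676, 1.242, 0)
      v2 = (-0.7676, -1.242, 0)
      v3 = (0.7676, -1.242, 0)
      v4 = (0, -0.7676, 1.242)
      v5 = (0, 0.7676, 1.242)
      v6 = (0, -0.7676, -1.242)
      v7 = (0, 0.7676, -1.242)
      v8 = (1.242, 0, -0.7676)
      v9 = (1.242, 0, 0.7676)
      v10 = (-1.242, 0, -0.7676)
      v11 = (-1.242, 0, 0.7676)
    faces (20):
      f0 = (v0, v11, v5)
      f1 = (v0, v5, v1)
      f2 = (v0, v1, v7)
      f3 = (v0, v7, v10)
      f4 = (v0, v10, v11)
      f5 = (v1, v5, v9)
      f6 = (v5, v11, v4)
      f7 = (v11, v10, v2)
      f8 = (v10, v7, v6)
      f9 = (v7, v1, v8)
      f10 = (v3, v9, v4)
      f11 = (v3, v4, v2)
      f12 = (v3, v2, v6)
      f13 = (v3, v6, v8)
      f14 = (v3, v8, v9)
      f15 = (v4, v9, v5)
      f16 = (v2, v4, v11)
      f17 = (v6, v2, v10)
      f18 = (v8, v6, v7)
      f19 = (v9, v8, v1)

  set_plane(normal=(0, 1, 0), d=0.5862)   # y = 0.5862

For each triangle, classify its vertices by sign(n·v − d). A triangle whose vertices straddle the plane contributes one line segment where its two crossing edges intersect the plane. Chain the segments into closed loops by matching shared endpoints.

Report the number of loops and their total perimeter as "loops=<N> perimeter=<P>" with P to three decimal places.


Straddling triangles (10 of 20):
  (v0,v11,v5) [+-+] → (-1.01809, 0.5862, 0.405308)–(-0.293511, 0.5862, 1.12989)  len=1.0247
  (v0,v7,v10) [++-] → (-0.293511, 0.5862, -1.12989)–(-1.01809, 0.5862, -0.405308)  len=1.0247
  (v0,v10,v11) [+--] → (-1.01809, 0.5862, -0.405308)–(-1.01809, 0.5862, 0.405308)  len=0.8106
  (v1,v5,v9) [++-] → (0.293511, 0.5862, 1.12989)–(1.01809, 0.5862, 0.405308)  len=1.0247
  (v5,v11,v4) [+--] → (-0.293511, 0.5862, 1.12989)–(0, 0.5862, 1.242)  len=0.3142
  (v10,v7,v6) [-+-] → (-0.293511, 0.5862, -1.12989)–(0, 0.5862, -1.242)  len=0.3142
  (v7,v1,v8) [++-] → (1.01809, 0.5862, -0.405308)–(0.293511, 0.5862, -1.12989)  len=1.0247
  (v4,v9,v5) [--+] → (0.293511, 0.5862, 1.12989)–(0, 0.5862, 1.242)  len=0.3142
  (v8,v6,v7) [--+] → (0, 0.5862, -1.242)–(0.293511, 0.5862, -1.12989)  len=0.3142
  (v9,v8,v1) [--+] → (1.01809, 0.5862, -0.405308)–(1.01809, 0.5862, 0.405308)  len=0.8106

Chained into 1 loop(s):
  loop 1: 10 segments, perimeter = 6.9769
Total perimeter = 6.977

loops=1 perimeter=6.977


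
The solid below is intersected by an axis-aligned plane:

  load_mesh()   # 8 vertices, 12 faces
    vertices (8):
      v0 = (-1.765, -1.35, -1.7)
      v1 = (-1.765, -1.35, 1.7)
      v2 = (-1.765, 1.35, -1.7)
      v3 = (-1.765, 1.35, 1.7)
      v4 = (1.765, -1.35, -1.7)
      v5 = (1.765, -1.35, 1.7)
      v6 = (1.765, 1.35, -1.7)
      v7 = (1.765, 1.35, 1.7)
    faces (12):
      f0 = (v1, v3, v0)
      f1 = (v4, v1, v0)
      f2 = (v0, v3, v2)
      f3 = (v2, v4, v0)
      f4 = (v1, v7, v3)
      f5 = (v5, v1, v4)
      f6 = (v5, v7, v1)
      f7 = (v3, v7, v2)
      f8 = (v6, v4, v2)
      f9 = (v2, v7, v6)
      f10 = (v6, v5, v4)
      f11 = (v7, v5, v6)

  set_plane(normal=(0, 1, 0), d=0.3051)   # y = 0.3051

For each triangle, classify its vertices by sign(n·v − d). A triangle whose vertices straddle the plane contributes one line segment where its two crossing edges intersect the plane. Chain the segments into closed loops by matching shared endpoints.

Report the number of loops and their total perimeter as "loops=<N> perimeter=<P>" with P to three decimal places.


loops=1 perimeter=13.860

Straddling triangles (8 of 12):
  (v1,v3,v0) [-+-] → (-1.765, 0.3051, 1.7)–(-1.765, 0.3051, 0.3842)  len=1.3158
  (v0,v3,v2) [-++] → (-1.765, 0.3051, 0.3842)–(-1.765, 0.3051, -1.7)  len=2.0842
  (v2,v4,v0) [+--] → (-0.39889, 0.3051, -1.7)–(-1.765, 0.3051, -1.7)  len=1.3661
  (v1,v7,v3) [-++] → (0.39889, 0.3051, 1.7)–(-1.765, 0.3051, 1.7)  len=2.1639
  (v5,v7,v1) [-+-] → (1.765, 0.3051, 1.7)–(0.39889, 0.3051, 1.7)  len=1.3661
  (v6,v4,v2) [+-+] → (1.765, 0.3051, -1.7)–(-0.39889, 0.3051, -1.7)  len=2.1639
  (v6,v5,v4) [+--] → (1.765, 0.3051, -0.3842)–(1.765, 0.3051, -1.7)  len=1.3158
  (v7,v5,v6) [+-+] → (1.765, 0.3051, 1.7)–(1.765, 0.3051, -0.3842)  len=2.0842

Chained into 1 loop(s):
  loop 1: 8 segments, perimeter = 13.8600
Total perimeter = 13.860


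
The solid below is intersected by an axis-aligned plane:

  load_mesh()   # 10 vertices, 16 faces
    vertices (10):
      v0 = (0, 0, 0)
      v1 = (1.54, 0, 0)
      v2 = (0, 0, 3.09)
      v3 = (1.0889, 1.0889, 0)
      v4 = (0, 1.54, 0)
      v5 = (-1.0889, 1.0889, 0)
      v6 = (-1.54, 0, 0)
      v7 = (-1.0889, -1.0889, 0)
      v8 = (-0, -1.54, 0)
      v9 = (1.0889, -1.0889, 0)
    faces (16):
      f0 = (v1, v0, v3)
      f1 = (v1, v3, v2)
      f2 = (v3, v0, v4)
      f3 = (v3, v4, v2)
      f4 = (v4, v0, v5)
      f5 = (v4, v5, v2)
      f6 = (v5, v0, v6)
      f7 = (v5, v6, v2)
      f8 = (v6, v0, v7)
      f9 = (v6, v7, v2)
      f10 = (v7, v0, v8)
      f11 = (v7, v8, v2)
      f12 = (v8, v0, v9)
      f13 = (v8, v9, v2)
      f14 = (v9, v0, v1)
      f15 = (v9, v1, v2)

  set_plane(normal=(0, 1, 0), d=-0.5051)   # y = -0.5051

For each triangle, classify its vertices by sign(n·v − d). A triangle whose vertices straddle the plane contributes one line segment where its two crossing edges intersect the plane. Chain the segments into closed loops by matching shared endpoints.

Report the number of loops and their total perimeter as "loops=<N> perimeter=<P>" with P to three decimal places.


Straddling triangles (8 of 16):
  (v6,v0,v7) [++-] → (-0.5051, -0.5051, 0)–(-1.33075, -0.5051, 0)  len=0.8257
  (v6,v7,v2) [+-+] → (-1.33075, -0.5051, 0)–(-0.5051, -0.5051, 1.65666)  len=1.8510
  (v7,v0,v8) [-+-] → (-0.5051, -0.5051, 0)–(0, -0.5051, 0)  len=0.5051
  (v7,v8,v2) [--+] → (0, -0.5051, 2.07652)–(-0.5051, -0.5051, 1.65666)  len=0.6568
  (v8,v0,v9) [-+-] → (0, -0.5051, 0)–(0.5051, -0.5051, 0)  len=0.5051
  (v8,v9,v2) [--+] → (0.5051, -0.5051, 1.65666)–(0, -0.5051, 2.07652)  len=0.6568
  (v9,v0,v1) [-++] → (0.5051, -0.5051, 0)–(1.33075, -0.5051, 0)  len=0.8257
  (v9,v1,v2) [-++] → (1.33075, -0.5051, 0)–(0.5051, -0.5051, 1.65666)  len=1.8510

Chained into 1 loop(s):
  loop 1: 8 segments, perimeter = 7.6772
Total perimeter = 7.677

loops=1 perimeter=7.677


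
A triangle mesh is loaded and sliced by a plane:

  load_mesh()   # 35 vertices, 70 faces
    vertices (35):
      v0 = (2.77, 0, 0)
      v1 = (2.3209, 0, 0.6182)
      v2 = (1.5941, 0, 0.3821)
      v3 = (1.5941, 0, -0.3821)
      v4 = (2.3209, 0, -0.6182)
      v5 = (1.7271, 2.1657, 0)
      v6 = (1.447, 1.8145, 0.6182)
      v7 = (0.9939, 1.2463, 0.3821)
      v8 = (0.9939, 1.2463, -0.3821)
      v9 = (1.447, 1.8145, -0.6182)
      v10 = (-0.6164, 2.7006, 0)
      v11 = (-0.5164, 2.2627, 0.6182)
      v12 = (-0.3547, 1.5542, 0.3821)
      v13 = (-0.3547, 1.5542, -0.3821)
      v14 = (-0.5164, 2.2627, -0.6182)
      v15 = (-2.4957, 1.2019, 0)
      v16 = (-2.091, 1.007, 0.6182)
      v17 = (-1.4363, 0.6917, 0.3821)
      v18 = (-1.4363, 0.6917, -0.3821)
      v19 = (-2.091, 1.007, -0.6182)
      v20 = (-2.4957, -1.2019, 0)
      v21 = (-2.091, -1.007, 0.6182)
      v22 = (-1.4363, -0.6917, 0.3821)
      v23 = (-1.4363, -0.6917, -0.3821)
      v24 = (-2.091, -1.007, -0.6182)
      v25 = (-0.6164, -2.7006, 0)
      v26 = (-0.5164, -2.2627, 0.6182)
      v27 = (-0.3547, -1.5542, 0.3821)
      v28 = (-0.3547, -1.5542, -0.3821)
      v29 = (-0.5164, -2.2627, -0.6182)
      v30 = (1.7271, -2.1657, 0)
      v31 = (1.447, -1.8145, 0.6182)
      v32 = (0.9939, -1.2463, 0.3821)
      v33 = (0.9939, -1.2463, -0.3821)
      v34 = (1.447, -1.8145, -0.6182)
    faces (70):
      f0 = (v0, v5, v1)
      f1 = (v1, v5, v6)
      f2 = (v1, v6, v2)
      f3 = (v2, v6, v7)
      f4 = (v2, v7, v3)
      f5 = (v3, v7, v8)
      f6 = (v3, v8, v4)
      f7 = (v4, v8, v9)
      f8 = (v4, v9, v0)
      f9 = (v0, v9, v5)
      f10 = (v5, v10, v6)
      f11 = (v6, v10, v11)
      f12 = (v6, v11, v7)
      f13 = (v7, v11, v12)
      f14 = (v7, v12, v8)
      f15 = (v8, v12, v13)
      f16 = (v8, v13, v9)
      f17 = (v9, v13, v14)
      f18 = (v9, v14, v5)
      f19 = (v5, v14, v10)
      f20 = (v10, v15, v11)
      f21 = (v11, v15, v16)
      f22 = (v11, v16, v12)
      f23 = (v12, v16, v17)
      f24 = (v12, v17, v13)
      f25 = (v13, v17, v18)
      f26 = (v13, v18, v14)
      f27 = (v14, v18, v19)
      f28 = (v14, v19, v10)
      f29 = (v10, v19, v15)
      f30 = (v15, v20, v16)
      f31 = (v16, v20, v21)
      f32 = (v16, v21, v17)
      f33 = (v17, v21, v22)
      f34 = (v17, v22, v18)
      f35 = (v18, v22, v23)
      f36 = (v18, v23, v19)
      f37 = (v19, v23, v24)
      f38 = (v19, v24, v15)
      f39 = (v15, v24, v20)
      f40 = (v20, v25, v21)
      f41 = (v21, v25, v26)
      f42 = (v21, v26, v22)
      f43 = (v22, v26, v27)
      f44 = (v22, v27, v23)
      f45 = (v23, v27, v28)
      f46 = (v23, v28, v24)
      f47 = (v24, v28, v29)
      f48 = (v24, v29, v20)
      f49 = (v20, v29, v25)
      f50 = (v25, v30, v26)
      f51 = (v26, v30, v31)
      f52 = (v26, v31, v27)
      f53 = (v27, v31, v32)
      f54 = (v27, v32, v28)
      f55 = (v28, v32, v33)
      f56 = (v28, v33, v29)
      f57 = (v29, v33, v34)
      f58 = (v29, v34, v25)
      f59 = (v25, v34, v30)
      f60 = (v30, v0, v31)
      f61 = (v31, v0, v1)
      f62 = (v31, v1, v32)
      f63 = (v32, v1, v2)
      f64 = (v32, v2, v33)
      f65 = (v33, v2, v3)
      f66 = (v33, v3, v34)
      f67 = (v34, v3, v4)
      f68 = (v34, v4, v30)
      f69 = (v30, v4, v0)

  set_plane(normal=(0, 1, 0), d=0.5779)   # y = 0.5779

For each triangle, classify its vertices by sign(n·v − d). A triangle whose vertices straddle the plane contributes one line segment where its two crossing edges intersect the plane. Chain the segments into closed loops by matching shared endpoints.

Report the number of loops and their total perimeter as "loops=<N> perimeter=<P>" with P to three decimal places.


loops=2 perimeter=7.455

Straddling triangles (20 of 70):
  (v0,v5,v1) [-+-] → (2.49171, 0.5779, 0)–(2.16245, 0.5779, 0.453238)  len=0.5602
  (v1,v5,v6) [-++] → (2.16245, 0.5779, 0.453238)–(2.04257, 0.5779, 0.6182)  len=0.2039
  (v1,v6,v2) [-+-] → (2.04257, 0.5779, 0.6182)–(1.54725, 0.5779, 0.457295)  len=0.5208
  (v2,v6,v7) [-++] → (1.54725, 0.5779, 0.457295)–(1.31579, 0.5779, 0.3821)  len=0.2434
  (v2,v7,v3) [-+-] → (1.31579, 0.5779, 0.3821)–(1.31579, 0.5779, -0.0277462)  len=0.4098
  (v3,v7,v8) [-++] → (1.31579, 0.5779, -0.0277462)–(1.31579, 0.5779, -0.3821)  len=0.3544
  (v3,v8,v4) [-+-] → (1.31579, 0.5779, -0.3821)–(1.70558, 0.5779, -0.508722)  len=0.4098
  (v4,v8,v9) [-++] → (1.70558, 0.5779, -0.508722)–(2.04257, 0.5779, -0.6182)  len=0.3543
  (v4,v9,v0) [-+-] → (2.04257, 0.5779, -0.6182)–(2.34864, 0.5779, -0.19689)  len=0.5207
  (v0,v9,v5) [-++] → (2.34864, 0.5779, -0.19689)–(2.49171, 0.5779, 0)  len=0.2434
  (v15,v20,v16) [+-+] → (-2.4957, 0.5779, 0)–(-2.16962, 0.5779, 0.498109)  len=0.5954
  (v16,v20,v21) [+--] → (-2.16962, 0.5779, 0.498109)–(-2.091, 0.5779, 0.6182)  len=0.1435
  (v16,v21,v17) [+-+] → (-2.091, 0.5779, 0.6182)–(-1.48016, 0.5779, 0.397917)  len=0.6493
  (v17,v21,v22) [+--] → (-1.48016, 0.5779, 0.397917)–(-1.4363, 0.5779, 0.3821)  len=0.0466
  (v17,v22,v18) [+-+] → (-1.4363, 0.5779, 0.3821)–(-1.4363, 0.5779, -0.319236)  len=0.7013
  (v18,v22,v23) [+--] → (-1.4363, 0.5779, -0.319236)–(-1.4363, 0.5779, -0.3821)  len=0.0629
  (v18,v23,v19) [+-+] → (-1.4363, 0.5779, -0.3821)–(-1.92562, 0.5779, -0.55856)  len=0.5202
  (v19,v23,v24) [+--] → (-1.92562, 0.5779, -0.55856)–(-2.091, 0.5779, -0.6182)  len=0.1758
  (v19,v24,v15) [+-+] → (-2.091, 0.5779, -0.6182)–(-2.38137, 0.5779, -0.174638)  len=0.5302
  (v15,v24,v20) [+--] → (-2.38137, 0.5779, -0.174638)–(-2.4957, 0.5779, 0)  len=0.2087

Chained into 2 loop(s):
  loop 1: 10 segments, perimeter = 3.8208
  loop 2: 10 segments, perimeter = 3.6339
Total perimeter = 7.455


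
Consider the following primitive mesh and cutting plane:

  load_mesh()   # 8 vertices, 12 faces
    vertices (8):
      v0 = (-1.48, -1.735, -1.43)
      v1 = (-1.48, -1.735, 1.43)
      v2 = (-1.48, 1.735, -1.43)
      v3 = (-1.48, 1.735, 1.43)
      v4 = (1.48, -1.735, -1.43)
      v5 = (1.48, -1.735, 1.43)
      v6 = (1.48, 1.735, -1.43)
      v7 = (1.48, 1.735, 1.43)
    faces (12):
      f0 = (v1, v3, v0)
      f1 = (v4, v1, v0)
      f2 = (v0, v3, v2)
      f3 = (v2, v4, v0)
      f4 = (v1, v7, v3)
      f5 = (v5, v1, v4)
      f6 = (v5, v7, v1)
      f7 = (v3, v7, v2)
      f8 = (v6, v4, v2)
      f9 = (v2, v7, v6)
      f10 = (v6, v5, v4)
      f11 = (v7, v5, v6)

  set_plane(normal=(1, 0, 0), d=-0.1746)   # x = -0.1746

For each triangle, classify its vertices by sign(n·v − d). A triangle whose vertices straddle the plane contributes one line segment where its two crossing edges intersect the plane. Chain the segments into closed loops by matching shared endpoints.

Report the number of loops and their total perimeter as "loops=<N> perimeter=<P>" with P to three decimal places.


Straddling triangles (8 of 12):
  (v4,v1,v0) [+--] → (-0.1746, -1.735, 0.168701)–(-0.1746, -1.735, -1.43)  len=1.5987
  (v2,v4,v0) [-+-] → (-0.1746, 0.204683, -1.43)–(-0.1746, -1.735, -1.43)  len=1.9397
  (v1,v7,v3) [-+-] → (-0.1746, -0.204683, 1.43)–(-0.1746, 1.735, 1.43)  len=1.9397
  (v5,v1,v4) [+-+] → (-0.1746, -1.735, 1.43)–(-0.1746, -1.735, 0.168701)  len=1.2613
  (v5,v7,v1) [++-] → (-0.1746, -0.204683, 1.43)–(-0.1746, -1.735, 1.43)  len=1.5303
  (v3,v7,v2) [-+-] → (-0.1746, 1.735, 1.43)–(-0.1746, 1.735, -0.168701)  len=1.5987
  (v6,v4,v2) [++-] → (-0.1746, 0.204683, -1.43)–(-0.1746, 1.735, -1.43)  len=1.5303
  (v2,v7,v6) [-++] → (-0.1746, 1.735, -0.168701)–(-0.1746, 1.735, -1.43)  len=1.2613

Chained into 1 loop(s):
  loop 1: 8 segments, perimeter = 12.6600
Total perimeter = 12.660

loops=1 perimeter=12.660


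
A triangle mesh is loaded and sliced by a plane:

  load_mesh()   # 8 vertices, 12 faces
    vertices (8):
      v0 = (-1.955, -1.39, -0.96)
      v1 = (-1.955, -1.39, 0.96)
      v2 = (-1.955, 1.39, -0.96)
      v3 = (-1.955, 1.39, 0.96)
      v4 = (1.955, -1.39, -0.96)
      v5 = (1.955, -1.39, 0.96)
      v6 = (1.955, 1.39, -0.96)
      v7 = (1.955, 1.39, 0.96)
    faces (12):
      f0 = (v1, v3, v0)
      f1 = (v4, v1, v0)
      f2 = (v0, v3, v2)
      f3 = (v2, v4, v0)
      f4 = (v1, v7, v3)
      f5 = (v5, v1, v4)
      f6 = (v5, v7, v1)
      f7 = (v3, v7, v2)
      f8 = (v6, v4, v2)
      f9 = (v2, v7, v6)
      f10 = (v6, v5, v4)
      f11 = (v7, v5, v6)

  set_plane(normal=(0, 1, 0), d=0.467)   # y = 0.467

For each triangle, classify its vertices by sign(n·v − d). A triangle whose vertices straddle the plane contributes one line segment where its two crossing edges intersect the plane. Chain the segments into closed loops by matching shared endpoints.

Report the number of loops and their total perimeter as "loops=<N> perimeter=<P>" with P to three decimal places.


Straddling triangles (8 of 12):
  (v1,v3,v0) [-+-] → (-1.955, 0.467, 0.96)–(-1.955, 0.467, 0.322532)  len=0.6375
  (v0,v3,v2) [-++] → (-1.955, 0.467, 0.322532)–(-1.955, 0.467, -0.96)  len=1.2825
  (v2,v4,v0) [+--] → (-0.656824, 0.467, -0.96)–(-1.955, 0.467, -0.96)  len=1.2982
  (v1,v7,v3) [-++] → (0.656824, 0.467, 0.96)–(-1.955, 0.467, 0.96)  len=2.6118
  (v5,v7,v1) [-+-] → (1.955, 0.467, 0.96)–(0.656824, 0.467, 0.96)  len=1.2982
  (v6,v4,v2) [+-+] → (1.955, 0.467, -0.96)–(-0.656824, 0.467, -0.96)  len=2.6118
  (v6,v5,v4) [+--] → (1.955, 0.467, -0.322532)–(1.955, 0.467, -0.96)  len=0.6375
  (v7,v5,v6) [+-+] → (1.955, 0.467, 0.96)–(1.955, 0.467, -0.322532)  len=1.2825

Chained into 1 loop(s):
  loop 1: 8 segments, perimeter = 11.6600
Total perimeter = 11.660

loops=1 perimeter=11.660


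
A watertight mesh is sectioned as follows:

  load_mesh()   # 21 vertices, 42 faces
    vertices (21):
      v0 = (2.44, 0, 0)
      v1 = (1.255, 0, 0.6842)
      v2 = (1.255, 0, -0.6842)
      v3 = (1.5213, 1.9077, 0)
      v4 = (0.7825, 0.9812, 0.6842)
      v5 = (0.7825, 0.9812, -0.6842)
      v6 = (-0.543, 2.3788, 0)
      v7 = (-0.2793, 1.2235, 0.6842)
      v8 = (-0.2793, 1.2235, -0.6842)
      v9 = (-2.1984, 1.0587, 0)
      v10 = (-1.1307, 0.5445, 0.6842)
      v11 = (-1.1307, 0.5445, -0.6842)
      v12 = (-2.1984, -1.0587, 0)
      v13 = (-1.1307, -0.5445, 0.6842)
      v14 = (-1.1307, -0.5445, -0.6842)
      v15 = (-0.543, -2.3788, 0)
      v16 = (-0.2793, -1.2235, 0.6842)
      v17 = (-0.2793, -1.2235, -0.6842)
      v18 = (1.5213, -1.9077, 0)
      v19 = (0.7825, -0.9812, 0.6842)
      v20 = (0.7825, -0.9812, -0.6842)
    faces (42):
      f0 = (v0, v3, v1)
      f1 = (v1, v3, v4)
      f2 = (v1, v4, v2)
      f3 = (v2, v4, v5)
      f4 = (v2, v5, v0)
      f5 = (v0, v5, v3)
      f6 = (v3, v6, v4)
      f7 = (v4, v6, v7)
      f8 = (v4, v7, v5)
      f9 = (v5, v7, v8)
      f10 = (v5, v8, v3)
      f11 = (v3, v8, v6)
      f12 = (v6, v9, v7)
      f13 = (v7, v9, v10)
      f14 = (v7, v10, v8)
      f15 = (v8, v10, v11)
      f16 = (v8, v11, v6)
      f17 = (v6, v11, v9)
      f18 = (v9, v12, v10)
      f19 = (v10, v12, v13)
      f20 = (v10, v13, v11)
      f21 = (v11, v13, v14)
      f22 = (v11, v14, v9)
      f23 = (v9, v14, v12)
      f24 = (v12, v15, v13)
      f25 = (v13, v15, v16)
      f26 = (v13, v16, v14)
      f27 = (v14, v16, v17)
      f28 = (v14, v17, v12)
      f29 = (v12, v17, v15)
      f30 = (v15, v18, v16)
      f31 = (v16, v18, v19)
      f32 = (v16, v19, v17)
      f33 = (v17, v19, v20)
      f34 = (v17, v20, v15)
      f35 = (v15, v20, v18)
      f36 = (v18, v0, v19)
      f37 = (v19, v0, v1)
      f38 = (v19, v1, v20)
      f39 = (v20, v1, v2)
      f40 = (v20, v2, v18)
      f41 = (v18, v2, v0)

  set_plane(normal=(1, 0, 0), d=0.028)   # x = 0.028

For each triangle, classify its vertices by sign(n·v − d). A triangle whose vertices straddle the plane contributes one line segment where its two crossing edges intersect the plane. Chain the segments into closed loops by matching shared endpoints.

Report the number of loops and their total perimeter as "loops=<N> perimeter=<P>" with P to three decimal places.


Straddling triangles (12 of 42):
  (v3,v6,v4) [+-+] → (0.028, 2.24849, 0)–(0.028, 1.77674, 0.29474)  len=0.5563
  (v4,v6,v7) [+--] → (0.028, 1.77674, 0.29474)–(0.028, 1.15337, 0.6842)  len=0.7350
  (v4,v7,v5) [+-+] → (0.028, 1.15337, 0.6842)–(0.028, 1.15337, 0.288166)  len=0.3960
  (v5,v7,v8) [+--] → (0.028, 1.15337, 0.288166)–(0.028, 1.15337, -0.6842)  len=0.9724
  (v5,v8,v3) [+-+] → (0.028, 1.15337, -0.6842)–(0.028, 1.34027, -0.567431)  len=0.2204
  (v3,v8,v6) [+--] → (0.028, 1.34027, -0.567431)–(0.028, 2.24849, 0)  len=1.0709
  (v15,v18,v16) [-+-] → (0.028, -2.24849, 0)–(0.028, -1.34027, 0.567431)  len=1.0709
  (v16,v18,v19) [-++] → (0.028, -1.34027, 0.567431)–(0.028, -1.15337, 0.6842)  len=0.2204
  (v16,v19,v17) [-+-] → (0.028, -1.15337, 0.6842)–(0.028, -1.15337, -0.288166)  len=0.9724
  (v17,v19,v20) [-++] → (0.028, -1.15337, -0.288166)–(0.028, -1.15337, -0.6842)  len=0.3960
  (v17,v20,v15) [-+-] → (0.028, -1.15337, -0.6842)–(0.028, -1.77674, -0.29474)  len=0.7350
  (v15,v20,v18) [-++] → (0.028, -1.77674, -0.29474)–(0.028, -2.24849, 0)  len=0.5563

Chained into 2 loop(s):
  loop 1: 6 segments, perimeter = 3.9510
  loop 2: 6 segments, perimeter = 3.9510
Total perimeter = 7.902

loops=2 perimeter=7.902
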